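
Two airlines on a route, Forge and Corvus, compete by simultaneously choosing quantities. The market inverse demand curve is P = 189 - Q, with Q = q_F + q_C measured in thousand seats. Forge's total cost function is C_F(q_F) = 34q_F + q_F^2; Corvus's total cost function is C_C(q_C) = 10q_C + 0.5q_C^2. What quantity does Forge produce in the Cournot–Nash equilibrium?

Forge's profit: π_F = (189 - Q)q_F - (34q_F + q_F²). Setting ∂π_F/∂q_F = 0: 155 - 4q_F - (q_C) = 0.
Corvus's profit: π_C = (189 - Q)q_C - (10q_C + (1/2)q_C²). Setting ∂π_C/∂q_C = 0: 179 - 3q_C - (q_F) = 0.
Best responses: q_F = (155 - q_C)/4, q_C = (179 - q_F)/3.
Substituting one into the other gives q_F = 26 and q_C = 51.

26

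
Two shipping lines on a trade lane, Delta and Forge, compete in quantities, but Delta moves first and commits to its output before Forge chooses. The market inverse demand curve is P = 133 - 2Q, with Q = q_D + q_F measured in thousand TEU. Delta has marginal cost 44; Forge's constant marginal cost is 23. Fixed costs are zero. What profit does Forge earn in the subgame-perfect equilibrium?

722

The follower Forge best-responds to any q_D: π_F = (133 - 2Q)q_F - 23q_F.
Follower FOC: 110 - 2q_D - 4q_F = 0, so q_F(q_D) = (110 - 2q_D)/4.
Delta substitutes q_F(q_D) into its own profit: π_D = q_D(133 - 2q_D - (110 - 2q_D)/2) - 44q_D = (78 - q_D)q_D - 44q_D.
The leader's first-order condition 34 - 2q_D = 0 yields q_D = 17.
Then q_F = (110 - 2·17)/4 = 19.
Price P = 133 - 2·36 = 61.
Forge's profit: (61 - 23)·19 = 722.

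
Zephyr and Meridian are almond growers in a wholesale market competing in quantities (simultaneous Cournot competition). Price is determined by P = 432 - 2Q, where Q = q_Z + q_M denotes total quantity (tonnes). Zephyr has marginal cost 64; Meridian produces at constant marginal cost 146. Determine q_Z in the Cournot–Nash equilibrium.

Zephyr's profit: π_Z = (432 - 2Q)q_Z - (64q_Z). Setting ∂π_Z/∂q_Z = 0: 368 - 4q_Z - 2(q_M) = 0.
Meridian's first-order condition: 286 - 4q_M - 2(q_Z) = 0.
So q_Z = (368 - 2q_M)/4 and q_M = (286 - 2q_Z)/4.
Solving the pair: q_Z = 75, q_M = 34.

75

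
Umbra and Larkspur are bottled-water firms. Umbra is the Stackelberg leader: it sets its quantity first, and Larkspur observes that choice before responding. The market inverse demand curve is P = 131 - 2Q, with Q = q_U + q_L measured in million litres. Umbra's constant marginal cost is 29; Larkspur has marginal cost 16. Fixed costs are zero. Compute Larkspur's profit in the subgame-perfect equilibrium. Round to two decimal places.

Solve by backward induction. Given q_U, the follower Larkspur maximises π_L = (131 - 2q_U - 2q_L)q_L - 16q_L.
∂π_L/∂q_L = 115 - 2q_U - 4q_L = 0 gives the reaction function q_L = (115 - 2q_U)/4.
Umbra substitutes q_L(q_U) into its own profit: π_U = q_U(131 - 2q_U - (115 - 2q_U)/2) - 29q_U = (147/2 - q_U)q_U - 29q_U.
Maximising: ∂π_U/∂q_U = 89/2 - 2q_U = 0, giving q_U = 89/4.
Then q_L = (115 - 2·(89/4))/4 = 141/8.
Price P = 131 - 2·(319/8) = 205/4.
Larkspur's profit: (205/4 - 16)·(141/8) = 621.2813.

621.28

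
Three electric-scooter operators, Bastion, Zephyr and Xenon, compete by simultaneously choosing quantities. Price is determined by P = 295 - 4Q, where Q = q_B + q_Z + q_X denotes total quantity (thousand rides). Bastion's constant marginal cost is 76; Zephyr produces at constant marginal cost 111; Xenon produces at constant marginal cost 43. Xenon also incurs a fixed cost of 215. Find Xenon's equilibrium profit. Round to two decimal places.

1732.02

Bastion's profit: π_B = (295 - 4Q)q_B - (76q_B). Setting ∂π_B/∂q_B = 0: 219 - 8q_B - 4(q_Z + q_X) = 0.
Zephyr's profit: π_Z = (295 - 4Q)q_Z - (111q_Z). Setting ∂π_Z/∂q_Z = 0: 184 - 8q_Z - 4(q_B + q_X) = 0.
Xenon's profit: π_X = (295 - 4Q)q_X - (43q_X). Setting ∂π_X/∂q_X = 0: 252 - 8q_X - 4(q_B + q_Z) = 0.
Summing all 3 equations gives 655 − 16Q = 0, hence Q = 655/16.
Back-substituting: q_B = (219 − 655/4)/4 = 221/16, q_Z = (184 − 655/4)/4 = 81/16, q_X = (252 − 655/4)/4 = 353/16.
Price P = 295 - 4·(655/16) = 525/4.
Xenon's profit: (525/4 - 43)·(353/16) - 215 = 1732.0156.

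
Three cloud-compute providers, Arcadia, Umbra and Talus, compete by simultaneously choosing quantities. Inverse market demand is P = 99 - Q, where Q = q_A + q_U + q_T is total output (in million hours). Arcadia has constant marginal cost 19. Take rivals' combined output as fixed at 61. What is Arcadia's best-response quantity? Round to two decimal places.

9.50

With rivals' combined output fixed at 61, Arcadia's profit is π_A = (99 - 61 - q_A)q_A - (19q_A) = (38 - q_A)q_A - (19q_A).
∂π_A/∂q_A = 19 - 2q_A = 0, so q_A = 19/2.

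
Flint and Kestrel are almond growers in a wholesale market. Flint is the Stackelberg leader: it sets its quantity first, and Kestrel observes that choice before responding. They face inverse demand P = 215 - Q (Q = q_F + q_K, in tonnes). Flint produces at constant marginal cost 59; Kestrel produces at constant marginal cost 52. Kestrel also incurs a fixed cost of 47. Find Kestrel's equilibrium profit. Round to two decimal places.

1911.06

The follower Kestrel best-responds to any q_F: π_K = (215 - Q)q_K - 52q_K.
Setting the follower's marginal profit to zero, 163 - q_F - 2q_K = 0, i.e. q_K = (163 - q_F)/2.
The leader anticipates this reaction. Substituting into P = 215 - Q gives P = 267/2 - (1/2)q_F, so π_F = (267/2 - (1/2)q_F)q_F - 59q_F.
The leader's first-order condition 149/2 - q_F = 0 yields q_F = 149/2.
Then q_K = (163 - 149/2)/2 = 177/4.
Price P = 215 - 475/4 = 385/4.
Kestrel's profit: (385/4 - 52)·(177/4) - 47 = 1911.0625.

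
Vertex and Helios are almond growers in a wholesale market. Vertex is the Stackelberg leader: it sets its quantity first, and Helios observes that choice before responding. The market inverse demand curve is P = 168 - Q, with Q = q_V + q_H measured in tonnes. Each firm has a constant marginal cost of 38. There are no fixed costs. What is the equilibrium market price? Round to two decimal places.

The follower Helios best-responds to any q_V: π_H = (168 - Q)q_H - 38q_H.
Follower FOC: 130 - q_V - 2q_H = 0, so q_H(q_V) = (130 - q_V)/2.
The leader anticipates this reaction. Substituting into P = 168 - Q gives P = 103 - (1/2)q_V, so π_V = (103 - (1/2)q_V)q_V - 38q_V.
The leader's first-order condition 65 - q_V = 0 yields q_V = 65.
Then q_H = (130 - 65)/2 = 65/2.
Total output Q = 195/2, so price P = 168 - 195/2 = 141/2.

70.50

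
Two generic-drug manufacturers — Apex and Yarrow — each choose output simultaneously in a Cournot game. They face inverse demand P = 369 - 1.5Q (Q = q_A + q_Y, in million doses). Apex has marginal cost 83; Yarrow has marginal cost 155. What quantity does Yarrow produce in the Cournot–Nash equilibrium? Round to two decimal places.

31.56

Apex's profit: π_A = (369 - 1.5Q)q_A - (83q_A). Setting ∂π_A/∂q_A = 0: 286 - 3q_A - (3/2)(q_Y) = 0.
Yarrow's profit: π_Y = (369 - 1.5Q)q_Y - (155q_Y). Setting ∂π_Y/∂q_Y = 0: 214 - 3q_Y - (3/2)(q_A) = 0.
So q_A = (286 - (3/2)q_Y)/3 and q_Y = (214 - (3/2)q_A)/3.
Solving the pair: q_A = 716/9, q_Y = 284/9.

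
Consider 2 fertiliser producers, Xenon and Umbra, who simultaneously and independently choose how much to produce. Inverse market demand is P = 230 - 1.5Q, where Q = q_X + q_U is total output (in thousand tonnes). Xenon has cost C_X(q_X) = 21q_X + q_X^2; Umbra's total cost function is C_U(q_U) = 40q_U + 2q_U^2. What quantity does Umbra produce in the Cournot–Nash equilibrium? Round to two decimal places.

Xenon's profit: π_X = (230 - 1.5Q)q_X - (21q_X + q_X²). Setting ∂π_X/∂q_X = 0: 209 - 5q_X - (3/2)(q_U) = 0.
Umbra's profit: π_U = (230 - 1.5Q)q_U - (40q_U + 2q_U²). Setting ∂π_U/∂q_U = 0: 190 - 7q_U - (3/2)(q_X) = 0.
So q_X = (209 - (3/2)q_U)/5 and q_U = (190 - (3/2)q_X)/7.
Substituting one into the other gives q_X = 35.9695 and q_U = 19.4351.

19.44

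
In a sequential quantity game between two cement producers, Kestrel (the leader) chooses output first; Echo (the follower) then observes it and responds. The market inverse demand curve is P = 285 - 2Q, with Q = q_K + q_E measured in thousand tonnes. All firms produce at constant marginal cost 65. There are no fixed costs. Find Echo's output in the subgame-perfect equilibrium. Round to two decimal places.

The follower Echo best-responds to any q_K: π_E = (285 - 2Q)q_E - 65q_E.
∂π_E/∂q_E = 220 - 2q_K - 4q_E = 0 gives the reaction function q_E = (220 - 2q_K)/4.
Kestrel substitutes q_E(q_K) into its own profit: π_K = q_K(285 - 2q_K - (220 - 2q_K)/2) - 65q_K = (175 - q_K)q_K - 65q_K.
Leader FOC: 110 - 2q_K = 0, so q_K = 55.
Then q_E = (220 - 2·55)/4 = 55/2.

27.50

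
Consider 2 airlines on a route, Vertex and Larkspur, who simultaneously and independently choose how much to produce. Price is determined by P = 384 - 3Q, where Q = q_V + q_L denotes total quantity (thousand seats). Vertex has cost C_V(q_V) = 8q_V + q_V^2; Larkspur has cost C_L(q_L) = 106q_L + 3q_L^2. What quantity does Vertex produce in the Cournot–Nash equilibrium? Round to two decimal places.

Vertex's profit: π_V = (384 - 3Q)q_V - (8q_V + q_V²). Setting ∂π_V/∂q_V = 0: 376 - 8q_V - 3(q_L) = 0.
Larkspur's first-order condition: 278 - 12q_L - 3(q_V) = 0.
So q_V = (376 - 3q_L)/8 and q_L = (278 - 3q_V)/12.
Solving the pair: q_V = 1226/29, q_L = 1096/87.

42.28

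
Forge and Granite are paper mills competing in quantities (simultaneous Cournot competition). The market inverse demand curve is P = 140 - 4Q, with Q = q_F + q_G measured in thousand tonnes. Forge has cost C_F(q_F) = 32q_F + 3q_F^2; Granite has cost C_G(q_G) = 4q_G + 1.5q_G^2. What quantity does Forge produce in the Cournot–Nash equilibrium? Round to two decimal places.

4.67

Forge's profit: π_F = (140 - 4Q)q_F - (32q_F + 3q_F²). Setting ∂π_F/∂q_F = 0: 108 - 14q_F - 4(q_G) = 0.
Granite's profit: π_G = (140 - 4Q)q_G - (4q_G + (3/2)q_G²). Setting ∂π_G/∂q_G = 0: 136 - 11q_G - 4(q_F) = 0.
So q_F = (108 - 4q_G)/14 and q_G = (136 - 4q_F)/11.
Solving the pair: q_F = 14/3, q_G = 32/3.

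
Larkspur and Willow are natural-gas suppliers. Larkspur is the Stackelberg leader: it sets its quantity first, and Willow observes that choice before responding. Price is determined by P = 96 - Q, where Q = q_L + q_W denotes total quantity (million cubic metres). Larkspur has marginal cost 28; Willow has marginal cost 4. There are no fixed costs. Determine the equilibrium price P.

Solve by backward induction. Given q_L, the follower Willow maximises π_W = (96 - q_L - q_W)q_W - 4q_W.
Follower FOC: 92 - q_L - 2q_W = 0, so q_W(q_L) = (92 - q_L)/2.
The leader anticipates this reaction. Substituting into P = 96 - Q gives P = 50 - (1/2)q_L, so π_L = (50 - (1/2)q_L)q_L - 28q_L.
Leader FOC: 22 - q_L = 0, so q_L = 22.
Then q_W = (92 - 22)/2 = 35.
Total output Q = 57, so price P = 96 - 57 = 39.

39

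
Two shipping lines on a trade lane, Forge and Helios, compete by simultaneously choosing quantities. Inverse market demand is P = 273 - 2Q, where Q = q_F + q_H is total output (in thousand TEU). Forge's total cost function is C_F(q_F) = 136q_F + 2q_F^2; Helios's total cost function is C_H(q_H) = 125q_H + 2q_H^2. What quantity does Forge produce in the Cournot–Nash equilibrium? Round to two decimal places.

13.33

Forge's profit: π_F = (273 - 2Q)q_F - (136q_F + 2q_F²). Setting ∂π_F/∂q_F = 0: 137 - 8q_F - 2(q_H) = 0.
Helios's profit: π_H = (273 - 2Q)q_H - (125q_H + 2q_H²). Setting ∂π_H/∂q_H = 0: 148 - 8q_H - 2(q_F) = 0.
Rearranging gives the reaction functions q_F = (137 - 2q_H)/8 and q_H = (148 - 2q_F)/8.
Substituting one into the other gives q_F = 40/3 and q_H = 91/6.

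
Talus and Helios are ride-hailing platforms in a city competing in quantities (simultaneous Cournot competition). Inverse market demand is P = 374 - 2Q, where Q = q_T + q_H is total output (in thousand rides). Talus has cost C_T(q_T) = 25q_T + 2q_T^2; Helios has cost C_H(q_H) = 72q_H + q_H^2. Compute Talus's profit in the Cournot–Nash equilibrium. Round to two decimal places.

Talus's profit: π_T = (374 - 2Q)q_T - (25q_T + 2q_T²). Setting ∂π_T/∂q_T = 0: 349 - 8q_T - 2(q_H) = 0.
Helios's first-order condition: 302 - 6q_H - 2(q_T) = 0.
So q_T = (349 - 2q_H)/8 and q_H = (302 - 2q_T)/6.
Substituting one into the other gives q_T = 745/22 and q_H = 859/22.
Price P = 374 - 2·(802/11) = 228.1818.
Talus's profit: 228.1818·(745/22) - 25·(745/22) - 2(745/22)² = 4586.9835.

4586.98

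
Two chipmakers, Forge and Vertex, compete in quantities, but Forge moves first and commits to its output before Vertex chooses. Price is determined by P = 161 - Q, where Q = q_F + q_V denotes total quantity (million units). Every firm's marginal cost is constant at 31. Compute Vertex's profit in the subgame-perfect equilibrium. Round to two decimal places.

1056.25

Solve by backward induction. Given q_F, the follower Vertex maximises π_V = (161 - q_F - q_V)q_V - 31q_V.
Setting the follower's marginal profit to zero, 130 - q_F - 2q_V = 0, i.e. q_V = (130 - q_F)/2.
Forge substitutes q_V(q_F) into its own profit: π_F = q_F(161 - q_F - (130 - q_F)/2) - 31q_F = (96 - (1/2)q_F)q_F - 31q_F.
Maximising: ∂π_F/∂q_F = 65 - q_F = 0, giving q_F = 65.
Then q_V = (130 - 65)/2 = 65/2.
Price P = 161 - 195/2 = 127/2.
Vertex's profit: (127/2 - 31)·(65/2) = 1056.2500.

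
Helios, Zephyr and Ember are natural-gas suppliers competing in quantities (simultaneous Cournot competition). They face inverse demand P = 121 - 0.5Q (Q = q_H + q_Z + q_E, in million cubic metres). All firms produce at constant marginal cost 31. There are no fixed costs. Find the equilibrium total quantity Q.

135

A representative firm's profit is π_i = q_i(121 - 0.5Q) - 31q_i.
First-order condition (treating rivals' output as given): 90 - q_i - (1/2)·Σ_{j≠i} q_j = 0.
By symmetry each firm produces the same amount; substituting Σ_{j≠i} q_j = 2q_i yields q_i = 90/2 = 45.
Total output Q = 45 + 45 + 45 = 135.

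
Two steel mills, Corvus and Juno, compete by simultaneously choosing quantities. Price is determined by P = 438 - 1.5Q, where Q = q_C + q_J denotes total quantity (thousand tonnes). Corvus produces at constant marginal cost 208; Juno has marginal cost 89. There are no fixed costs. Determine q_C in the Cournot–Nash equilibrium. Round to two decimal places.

24.67

Corvus's profit: π_C = (438 - 1.5Q)q_C - (208q_C). Setting ∂π_C/∂q_C = 0: 230 - 3q_C - (3/2)(q_J) = 0.
Juno's first-order condition: 349 - 3q_J - (3/2)(q_C) = 0.
Best responses: q_C = (230 - (3/2)q_J)/3, q_J = (349 - (3/2)q_C)/3.
Solving the pair: q_C = 74/3, q_J = 104.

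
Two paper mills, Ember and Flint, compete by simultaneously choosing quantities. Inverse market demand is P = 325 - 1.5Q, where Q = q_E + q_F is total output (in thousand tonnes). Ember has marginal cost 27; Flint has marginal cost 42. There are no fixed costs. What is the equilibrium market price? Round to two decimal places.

131.33

Ember's profit: π_E = (325 - 1.5Q)q_E - (27q_E). Setting ∂π_E/∂q_E = 0: 298 - 3q_E - (3/2)(q_F) = 0.
Flint's first-order condition: 283 - 3q_F - (3/2)(q_E) = 0.
Rearranging gives the reaction functions q_E = (298 - (3/2)q_F)/3 and q_F = (283 - (3/2)q_E)/3.
Solving the pair: q_E = 626/9, q_F = 536/9.
Total output Q = 1162/9, so price P = 325 - (3/2)·(1162/9) = 394/3.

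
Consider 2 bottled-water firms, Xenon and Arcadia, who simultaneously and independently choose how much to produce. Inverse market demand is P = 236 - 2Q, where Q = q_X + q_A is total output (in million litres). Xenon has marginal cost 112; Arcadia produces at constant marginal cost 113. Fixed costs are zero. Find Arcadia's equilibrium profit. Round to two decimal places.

826.89

Xenon's profit: π_X = (236 - 2Q)q_X - (112q_X). Setting ∂π_X/∂q_X = 0: 124 - 4q_X - 2(q_A) = 0.
Arcadia's first-order condition: 123 - 4q_A - 2(q_X) = 0.
Rearranging gives the reaction functions q_X = (124 - 2q_A)/4 and q_A = (123 - 2q_X)/4.
Solving the pair: q_X = 125/6, q_A = 61/3.
Price P = 236 - 2·(247/6) = 461/3.
Arcadia's profit: (461/3 - 113)·(61/3) = 826.8889.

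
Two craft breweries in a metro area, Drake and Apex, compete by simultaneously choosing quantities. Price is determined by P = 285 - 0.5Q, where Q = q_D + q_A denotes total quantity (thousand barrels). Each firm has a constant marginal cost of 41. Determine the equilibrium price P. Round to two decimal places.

A representative firm's profit is π_i = q_i(285 - 0.5Q) - 41q_i.
Setting ∂π_i/∂q_i = 0 with rivals' quantities fixed: 244 - q_i - (1/2)q_j = 0.
With identical firms every q_j equals q_i, so q_j = q_i and 244 = (3/2)q_i, giving q_i = 488/3.
Total output Q = 976/3, so price P = 285 - (1/2)·(976/3) = 367/3.

122.33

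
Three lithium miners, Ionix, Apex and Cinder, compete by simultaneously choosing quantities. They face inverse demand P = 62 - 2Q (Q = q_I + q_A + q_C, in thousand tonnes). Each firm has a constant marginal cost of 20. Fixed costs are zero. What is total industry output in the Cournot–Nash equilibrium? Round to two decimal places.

A representative firm's profit is π_i = q_i(62 - 2Q) - 20q_i.
First-order condition (treating rivals' output as given): 42 - 4q_i - 2·Σ_{j≠i} q_j = 0.
By symmetry each firm produces the same amount; substituting Σ_{j≠i} q_j = 2q_i yields q_i = 42/8 = 21/4.
Total output Q = 21/4 + 21/4 + 21/4 = 63/4.

15.75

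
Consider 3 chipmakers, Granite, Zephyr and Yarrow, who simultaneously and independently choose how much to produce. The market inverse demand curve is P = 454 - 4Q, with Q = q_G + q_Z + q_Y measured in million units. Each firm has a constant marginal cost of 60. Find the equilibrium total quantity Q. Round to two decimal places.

73.88

A representative firm's profit is π_i = q_i(454 - 4Q) - 60q_i.
First-order condition (treating rivals' output as given): 394 - 8q_i - 4·Σ_{j≠i} q_j = 0.
By symmetry each firm produces the same amount; substituting Σ_{j≠i} q_j = 2q_i yields q_i = 394/16 = 197/8.
Total output Q = 197/8 + 197/8 + 197/8 = 591/8.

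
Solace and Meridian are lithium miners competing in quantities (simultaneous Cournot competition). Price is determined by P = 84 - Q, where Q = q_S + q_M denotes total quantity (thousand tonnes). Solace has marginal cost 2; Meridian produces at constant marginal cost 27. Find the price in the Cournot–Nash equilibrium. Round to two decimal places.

Solace's profit: π_S = (84 - Q)q_S - (2q_S). Setting ∂π_S/∂q_S = 0: 82 - 2q_S - (q_M) = 0.
Meridian's profit: π_M = (84 - Q)q_M - (27q_M). Setting ∂π_M/∂q_M = 0: 57 - 2q_M - (q_S) = 0.
Best responses: q_S = (82 - q_M)/2, q_M = (57 - q_S)/2.
Substituting one into the other gives q_S = 107/3 and q_M = 32/3.
Total output Q = 139/3, so price P = 84 - 139/3 = 113/3.

37.67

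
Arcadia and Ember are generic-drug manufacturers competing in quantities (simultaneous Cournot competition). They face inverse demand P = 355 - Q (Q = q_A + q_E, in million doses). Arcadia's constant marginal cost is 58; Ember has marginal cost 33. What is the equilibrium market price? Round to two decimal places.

Arcadia's profit: π_A = (355 - Q)q_A - (58q_A). Setting ∂π_A/∂q_A = 0: 297 - 2q_A - (q_E) = 0.
Ember's profit: π_E = (355 - Q)q_E - (33q_E). Setting ∂π_E/∂q_E = 0: 322 - 2q_E - (q_A) = 0.
Rearranging gives the reaction functions q_A = (297 - q_E)/2 and q_E = (322 - q_A)/2.
Substituting one into the other gives q_A = 272/3 and q_E = 347/3.
Total output Q = 619/3, so price P = 355 - 619/3 = 446/3.

148.67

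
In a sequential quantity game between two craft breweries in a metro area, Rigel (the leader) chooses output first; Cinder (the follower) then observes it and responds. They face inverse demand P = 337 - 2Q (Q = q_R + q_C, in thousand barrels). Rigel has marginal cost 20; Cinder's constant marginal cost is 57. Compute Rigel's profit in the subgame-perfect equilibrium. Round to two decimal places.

Solve by backward induction. Given q_R, the follower Cinder maximises π_C = (337 - 2q_R - 2q_C)q_C - 57q_C.
∂π_C/∂q_C = 280 - 2q_R - 4q_C = 0 gives the reaction function q_C = (280 - 2q_R)/4.
Rigel substitutes q_C(q_R) into its own profit: π_R = q_R(337 - 2q_R - (280 - 2q_R)/2) - 20q_R = (197 - q_R)q_R - 20q_R.
The leader's first-order condition 177 - 2q_R = 0 yields q_R = 177/2.
Then q_C = (280 - 2·(177/2))/4 = 103/4.
Price P = 337 - 2·(457/4) = 217/2.
Rigel's profit: (217/2 - 20)·(177/2) = 7832.2500.

7832.25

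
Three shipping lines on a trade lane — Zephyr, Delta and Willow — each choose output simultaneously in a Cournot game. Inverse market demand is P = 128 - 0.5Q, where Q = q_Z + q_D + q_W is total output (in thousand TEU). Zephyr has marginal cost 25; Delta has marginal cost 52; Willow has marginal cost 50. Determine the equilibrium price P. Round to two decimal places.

63.75

Zephyr's profit: π_Z = (128 - 0.5Q)q_Z - (25q_Z). Setting ∂π_Z/∂q_Z = 0: 103 - q_Z - (1/2)(q_D + q_W) = 0.
Delta's profit: π_D = (128 - 0.5Q)q_D - (52q_D). Setting ∂π_D/∂q_D = 0: 76 - q_D - (1/2)(q_Z + q_W) = 0.
Willow's first-order condition: 78 - q_W - (1/2)(q_Z + q_D) = 0.
Summing all 3 equations gives 257 − 2Q = 0, hence Q = 257/2.
Back-substituting: q_Z = (103 − 257/4)/(1/2) = 155/2, q_D = (76 − 257/4)/(1/2) = 47/2, q_W = (78 − 257/4)/(1/2) = 55/2.
Total output Q = 257/2, so price P = 128 - (1/2)·(257/2) = 255/4.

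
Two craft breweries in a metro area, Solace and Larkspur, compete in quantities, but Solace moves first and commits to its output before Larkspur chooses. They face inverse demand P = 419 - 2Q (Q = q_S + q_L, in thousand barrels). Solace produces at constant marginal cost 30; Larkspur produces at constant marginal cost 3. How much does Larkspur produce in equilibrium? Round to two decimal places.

58.75

The follower Larkspur best-responds to any q_S: π_L = (419 - 2Q)q_L - 3q_L.
Setting the follower's marginal profit to zero, 416 - 2q_S - 4q_L = 0, i.e. q_L = (416 - 2q_S)/4.
The leader anticipates this reaction. Substituting into P = 419 - 2Q gives P = 211 - q_S, so π_S = (211 - q_S)q_S - 30q_S.
The leader's first-order condition 181 - 2q_S = 0 yields q_S = 181/2.
Then q_L = (416 - 2·(181/2))/4 = 235/4.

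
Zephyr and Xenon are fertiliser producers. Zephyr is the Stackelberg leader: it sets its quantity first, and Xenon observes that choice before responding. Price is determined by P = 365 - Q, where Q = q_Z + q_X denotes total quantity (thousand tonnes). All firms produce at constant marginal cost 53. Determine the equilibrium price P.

The follower Xenon best-responds to any q_Z: π_X = (365 - Q)q_X - 53q_X.
∂π_X/∂q_X = 312 - q_Z - 2q_X = 0 gives the reaction function q_X = (312 - q_Z)/2.
Zephyr substitutes q_X(q_Z) into its own profit: π_Z = q_Z(365 - q_Z - (312 - q_Z)/2) - 53q_Z = (209 - (1/2)q_Z)q_Z - 53q_Z.
The leader's first-order condition 156 - q_Z = 0 yields q_Z = 156.
Then q_X = (312 - 156)/2 = 78.
Total output Q = 234, so price P = 365 - 234 = 131.

131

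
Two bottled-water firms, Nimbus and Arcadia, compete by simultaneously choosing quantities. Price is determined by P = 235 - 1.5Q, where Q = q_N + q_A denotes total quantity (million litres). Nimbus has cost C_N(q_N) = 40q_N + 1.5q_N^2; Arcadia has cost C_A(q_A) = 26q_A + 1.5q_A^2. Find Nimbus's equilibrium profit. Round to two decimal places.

1932.09

Nimbus's profit: π_N = (235 - 1.5Q)q_N - (40q_N + (3/2)q_N²). Setting ∂π_N/∂q_N = 0: 195 - 6q_N - (3/2)(q_A) = 0.
Arcadia's first-order condition: 209 - 6q_A - (3/2)(q_N) = 0.
Rearranging gives the reaction functions q_N = (195 - (3/2)q_A)/6 and q_A = (209 - (3/2)q_N)/6.
Solving the pair: q_N = 1142/45, q_A = 1282/45.
Price P = 235 - (3/2)·(808/15) = 771/5.
Nimbus's profit: (771/5)·(1142/45) - 40·(1142/45) - (3/2)(1142/45)² = 1932.0948.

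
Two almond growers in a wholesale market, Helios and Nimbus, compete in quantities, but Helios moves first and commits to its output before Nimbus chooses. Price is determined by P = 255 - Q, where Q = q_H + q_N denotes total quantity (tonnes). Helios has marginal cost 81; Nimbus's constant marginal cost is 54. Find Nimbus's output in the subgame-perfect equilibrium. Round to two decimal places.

63.75

The follower Nimbus best-responds to any q_H: π_N = (255 - Q)q_N - 54q_N.
∂π_N/∂q_N = 201 - q_H - 2q_N = 0 gives the reaction function q_N = (201 - q_H)/2.
The leader anticipates this reaction. Substituting into P = 255 - Q gives P = 309/2 - (1/2)q_H, so π_H = (309/2 - (1/2)q_H)q_H - 81q_H.
Maximising: ∂π_H/∂q_H = 147/2 - q_H = 0, giving q_H = 147/2.
Then q_N = (201 - 147/2)/2 = 255/4.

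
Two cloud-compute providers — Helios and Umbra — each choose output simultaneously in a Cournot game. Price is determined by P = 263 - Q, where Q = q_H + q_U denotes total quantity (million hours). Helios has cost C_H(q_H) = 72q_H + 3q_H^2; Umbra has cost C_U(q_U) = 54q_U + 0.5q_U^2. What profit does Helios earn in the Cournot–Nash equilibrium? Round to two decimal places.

Helios's profit: π_H = (263 - Q)q_H - (72q_H + 3q_H²). Setting ∂π_H/∂q_H = 0: 191 - 8q_H - (q_U) = 0.
Umbra's profit: π_U = (263 - Q)q_U - (54q_U + (1/2)q_U²). Setting ∂π_U/∂q_U = 0: 209 - 3q_U - (q_H) = 0.
So q_H = (191 - q_U)/8 and q_U = (209 - q_H)/3.
Substituting one into the other gives q_H = 364/23 and q_U = 1481/23.
Price P = 263 - 1845/23 = 182.7826.
Helios's profit: 182.7826·(364/23) - 72·(364/23) - 3(364/23)² = 1001.8601.

1001.86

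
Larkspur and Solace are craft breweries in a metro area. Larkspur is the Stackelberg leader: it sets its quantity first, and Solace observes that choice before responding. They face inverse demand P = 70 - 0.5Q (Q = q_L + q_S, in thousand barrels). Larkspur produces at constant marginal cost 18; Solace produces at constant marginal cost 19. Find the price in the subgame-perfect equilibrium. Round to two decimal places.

31.25

The follower Solace best-responds to any q_L: π_S = (70 - 0.5Q)q_S - 19q_S.
∂π_S/∂q_S = 51 - (1/2)q_L - q_S = 0 gives the reaction function q_S = (51 - (1/2)q_L).
The leader anticipates this reaction. Substituting into P = 70 - 0.5Q gives P = 89/2 - (1/4)q_L, so π_L = (89/2 - (1/4)q_L)q_L - 18q_L.
The leader's first-order condition 53/2 - (1/2)q_L = 0 yields q_L = 53.
Then q_S = (51 - (1/2)·53) = 49/2.
Total output Q = 155/2, so price P = 70 - (1/2)·(155/2) = 125/4.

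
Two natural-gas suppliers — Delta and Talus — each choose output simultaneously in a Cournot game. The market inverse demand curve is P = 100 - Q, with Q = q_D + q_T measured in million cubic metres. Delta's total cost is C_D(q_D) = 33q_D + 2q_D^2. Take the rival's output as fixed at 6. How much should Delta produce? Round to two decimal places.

10.17

With the rival's output fixed at 6, Delta's profit is π_D = (100 - 6 - q_D)q_D - (33q_D + 2q_D²) = (94 - q_D)q_D - (33q_D + 2q_D²).
∂π_D/∂q_D = 61 - 6q_D = 0, so q_D = 61/6.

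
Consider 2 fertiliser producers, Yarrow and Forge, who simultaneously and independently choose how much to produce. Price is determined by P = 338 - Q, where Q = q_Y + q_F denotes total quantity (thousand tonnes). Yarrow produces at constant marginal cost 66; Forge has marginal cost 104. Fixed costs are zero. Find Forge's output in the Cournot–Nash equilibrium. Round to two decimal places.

Yarrow's profit: π_Y = (338 - Q)q_Y - (66q_Y). Setting ∂π_Y/∂q_Y = 0: 272 - 2q_Y - (q_F) = 0.
Forge's profit: π_F = (338 - Q)q_F - (104q_F). Setting ∂π_F/∂q_F = 0: 234 - 2q_F - (q_Y) = 0.
So q_Y = (272 - q_F)/2 and q_F = (234 - q_Y)/2.
Substituting one into the other gives q_Y = 310/3 and q_F = 196/3.

65.33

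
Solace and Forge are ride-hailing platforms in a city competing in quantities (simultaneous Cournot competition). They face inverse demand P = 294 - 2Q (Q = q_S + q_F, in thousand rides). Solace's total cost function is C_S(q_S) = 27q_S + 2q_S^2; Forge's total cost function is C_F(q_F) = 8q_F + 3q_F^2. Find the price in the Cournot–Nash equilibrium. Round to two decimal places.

192.63

Solace's profit: π_S = (294 - 2Q)q_S - (27q_S + 2q_S²). Setting ∂π_S/∂q_S = 0: 267 - 8q_S - 2(q_F) = 0.
Forge's first-order condition: 286 - 10q_F - 2(q_S) = 0.
So q_S = (267 - 2q_F)/8 and q_F = (286 - 2q_S)/10.
Substituting one into the other gives q_S = 1049/38 and q_F = 877/38.
Total output Q = 963/19, so price P = 294 - 2·(963/19) = 192.6316.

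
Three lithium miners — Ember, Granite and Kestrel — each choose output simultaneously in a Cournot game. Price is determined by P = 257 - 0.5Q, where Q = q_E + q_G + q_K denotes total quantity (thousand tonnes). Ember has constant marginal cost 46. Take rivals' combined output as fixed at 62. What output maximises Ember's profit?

180

With rivals' combined output fixed at 62, Ember's profit is π_E = (257 - (1/2)·62 - (1/2)q_E)q_E - (46q_E) = (226 - (1/2)q_E)q_E - (46q_E).
∂π_E/∂q_E = 180 - q_E = 0, so q_E = 180.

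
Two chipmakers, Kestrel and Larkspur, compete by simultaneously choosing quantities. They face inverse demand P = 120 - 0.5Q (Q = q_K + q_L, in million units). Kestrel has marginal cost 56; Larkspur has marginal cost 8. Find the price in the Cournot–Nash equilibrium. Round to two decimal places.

Kestrel's profit: π_K = (120 - 0.5Q)q_K - (56q_K). Setting ∂π_K/∂q_K = 0: 64 - q_K - (1/2)(q_L) = 0.
Larkspur's profit: π_L = (120 - 0.5Q)q_L - (8q_L). Setting ∂π_L/∂q_L = 0: 112 - q_L - (1/2)(q_K) = 0.
So q_K = (64 - (1/2)q_L) and q_L = (112 - (1/2)q_K).
Solving the pair: q_K = 32/3, q_L = 320/3.
Total output Q = 352/3, so price P = 120 - (1/2)·(352/3) = 184/3.

61.33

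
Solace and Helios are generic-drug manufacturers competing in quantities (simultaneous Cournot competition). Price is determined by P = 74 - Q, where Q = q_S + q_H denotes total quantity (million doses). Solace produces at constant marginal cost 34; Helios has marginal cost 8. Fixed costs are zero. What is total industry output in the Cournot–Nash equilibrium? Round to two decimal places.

35.33

Solace's profit: π_S = (74 - Q)q_S - (34q_S). Setting ∂π_S/∂q_S = 0: 40 - 2q_S - (q_H) = 0.
Helios's first-order condition: 66 - 2q_H - (q_S) = 0.
So q_S = (40 - q_H)/2 and q_H = (66 - q_S)/2.
Solving the pair: q_S = 14/3, q_H = 92/3.
Total output Q = 14/3 + 92/3 = 106/3.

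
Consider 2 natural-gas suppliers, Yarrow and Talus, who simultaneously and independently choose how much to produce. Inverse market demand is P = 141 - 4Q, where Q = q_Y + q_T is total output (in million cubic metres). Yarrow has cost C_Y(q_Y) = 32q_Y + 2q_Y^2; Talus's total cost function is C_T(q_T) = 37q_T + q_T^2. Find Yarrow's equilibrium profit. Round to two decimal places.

Yarrow's profit: π_Y = (141 - 4Q)q_Y - (32q_Y + 2q_Y²). Setting ∂π_Y/∂q_Y = 0: 109 - 12q_Y - 4(q_T) = 0.
Talus's profit: π_T = (141 - 4Q)q_T - (37q_T + q_T²). Setting ∂π_T/∂q_T = 0: 104 - 10q_T - 4(q_Y) = 0.
So q_Y = (109 - 4q_T)/12 and q_T = (104 - 4q_Y)/10.
Solving the pair: q_Y = 337/52, q_T = 203/26.
Price P = 141 - 4·(743/52) = 1090/13.
Yarrow's profit: (1090/13)·(337/52) - 32·(337/52) - 2(337/52)² = 252.0022.

252.00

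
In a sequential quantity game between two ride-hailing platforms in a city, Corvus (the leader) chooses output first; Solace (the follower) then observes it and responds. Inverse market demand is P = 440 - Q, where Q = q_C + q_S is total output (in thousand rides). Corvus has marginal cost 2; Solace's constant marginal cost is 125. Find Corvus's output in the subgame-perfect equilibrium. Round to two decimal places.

The follower Solace best-responds to any q_C: π_S = (440 - Q)q_S - 125q_S.
Setting the follower's marginal profit to zero, 315 - q_C - 2q_S = 0, i.e. q_S = (315 - q_C)/2.
The leader anticipates this reaction. Substituting into P = 440 - Q gives P = 565/2 - (1/2)q_C, so π_C = (565/2 - (1/2)q_C)q_C - 2q_C.
Maximising: ∂π_C/∂q_C = 561/2 - q_C = 0, giving q_C = 561/2.
Then q_S = (315 - 561/2)/2 = 69/4.

280.50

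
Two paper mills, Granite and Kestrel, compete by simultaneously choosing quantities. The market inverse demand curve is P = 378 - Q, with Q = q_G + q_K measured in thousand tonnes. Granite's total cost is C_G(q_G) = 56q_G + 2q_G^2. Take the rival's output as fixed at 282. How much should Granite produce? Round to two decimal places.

6.67

With the rival's output fixed at 282, Granite's profit is π_G = (378 - 282 - q_G)q_G - (56q_G + 2q_G²) = (96 - q_G)q_G - (56q_G + 2q_G²).
∂π_G/∂q_G = 40 - 6q_G = 0, so q_G = 20/3.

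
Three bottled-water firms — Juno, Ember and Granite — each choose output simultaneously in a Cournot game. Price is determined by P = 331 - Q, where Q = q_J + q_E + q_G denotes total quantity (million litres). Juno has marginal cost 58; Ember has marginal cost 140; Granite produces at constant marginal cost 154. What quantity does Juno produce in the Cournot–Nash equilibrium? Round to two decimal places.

112.75

Juno's profit: π_J = (331 - Q)q_J - (58q_J). Setting ∂π_J/∂q_J = 0: 273 - 2q_J - (q_E + q_G) = 0.
Ember's profit: π_E = (331 - Q)q_E - (140q_E). Setting ∂π_E/∂q_E = 0: 191 - 2q_E - (q_J + q_G) = 0.
Granite's first-order condition: 177 - 2q_G - (q_J + q_E) = 0.
Summing all 3 equations gives 641 − 4Q = 0, hence Q = 641/4.
Back-substituting: q_J = (273 − 641/4) = 451/4, q_E = (191 − 641/4) = 123/4, q_G = (177 − 641/4) = 67/4.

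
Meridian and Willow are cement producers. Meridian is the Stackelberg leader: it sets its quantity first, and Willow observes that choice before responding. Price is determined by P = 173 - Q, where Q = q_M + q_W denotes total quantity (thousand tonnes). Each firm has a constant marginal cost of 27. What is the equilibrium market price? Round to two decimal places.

63.50

Solve by backward induction. Given q_M, the follower Willow maximises π_W = (173 - q_M - q_W)q_W - 27q_W.
Setting the follower's marginal profit to zero, 146 - q_M - 2q_W = 0, i.e. q_W = (146 - q_M)/2.
The leader anticipates this reaction. Substituting into P = 173 - Q gives P = 100 - (1/2)q_M, so π_M = (100 - (1/2)q_M)q_M - 27q_M.
Maximising: ∂π_M/∂q_M = 73 - q_M = 0, giving q_M = 73.
Then q_W = (146 - 73)/2 = 73/2.
Total output Q = 219/2, so price P = 173 - 219/2 = 127/2.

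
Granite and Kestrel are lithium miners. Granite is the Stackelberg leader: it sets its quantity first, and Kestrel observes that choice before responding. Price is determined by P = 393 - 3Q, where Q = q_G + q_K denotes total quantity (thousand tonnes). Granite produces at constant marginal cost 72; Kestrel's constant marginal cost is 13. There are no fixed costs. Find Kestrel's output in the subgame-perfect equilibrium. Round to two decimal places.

Solve by backward induction. Given q_G, the follower Kestrel maximises π_K = (393 - 3q_G - 3q_K)q_K - 13q_K.
∂π_K/∂q_K = 380 - 3q_G - 6q_K = 0 gives the reaction function q_K = (380 - 3q_G)/6.
Granite substitutes q_K(q_G) into its own profit: π_G = q_G(393 - 3q_G - (380 - 3q_G)/2) - 72q_G = (203 - (3/2)q_G)q_G - 72q_G.
Maximising: ∂π_G/∂q_G = 131 - 3q_G = 0, giving q_G = 131/3.
Then q_K = (380 - 3·(131/3))/6 = 83/2.

41.50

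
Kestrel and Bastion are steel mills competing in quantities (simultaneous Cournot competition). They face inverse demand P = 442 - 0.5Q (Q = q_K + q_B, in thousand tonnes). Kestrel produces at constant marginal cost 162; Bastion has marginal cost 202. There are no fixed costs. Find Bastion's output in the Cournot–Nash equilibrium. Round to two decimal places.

133.33

Kestrel's profit: π_K = (442 - 0.5Q)q_K - (162q_K). Setting ∂π_K/∂q_K = 0: 280 - q_K - (1/2)(q_B) = 0.
Bastion's first-order condition: 240 - q_B - (1/2)(q_K) = 0.
So q_K = (280 - (1/2)q_B) and q_B = (240 - (1/2)q_K).
Solving the pair: q_K = 640/3, q_B = 400/3.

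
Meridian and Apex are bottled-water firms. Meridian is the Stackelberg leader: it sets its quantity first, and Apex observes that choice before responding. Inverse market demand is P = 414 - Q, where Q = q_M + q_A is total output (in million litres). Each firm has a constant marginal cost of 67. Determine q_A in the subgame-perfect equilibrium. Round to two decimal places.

86.75

Solve by backward induction. Given q_M, the follower Apex maximises π_A = (414 - q_M - q_A)q_A - 67q_A.
Follower FOC: 347 - q_M - 2q_A = 0, so q_A(q_M) = (347 - q_M)/2.
The leader anticipates this reaction. Substituting into P = 414 - Q gives P = 481/2 - (1/2)q_M, so π_M = (481/2 - (1/2)q_M)q_M - 67q_M.
The leader's first-order condition 347/2 - q_M = 0 yields q_M = 347/2.
Then q_A = (347 - 347/2)/2 = 347/4.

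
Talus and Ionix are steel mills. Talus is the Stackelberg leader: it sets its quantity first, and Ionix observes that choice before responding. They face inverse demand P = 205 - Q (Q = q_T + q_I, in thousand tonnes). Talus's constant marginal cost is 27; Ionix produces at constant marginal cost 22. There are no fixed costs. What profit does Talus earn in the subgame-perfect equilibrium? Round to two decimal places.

3741.13

Solve by backward induction. Given q_T, the follower Ionix maximises π_I = (205 - q_T - q_I)q_I - 22q_I.
Follower FOC: 183 - q_T - 2q_I = 0, so q_I(q_T) = (183 - q_T)/2.
Talus substitutes q_I(q_T) into its own profit: π_T = q_T(205 - q_T - (183 - q_T)/2) - 27q_T = (227/2 - (1/2)q_T)q_T - 27q_T.
Leader FOC: 173/2 - q_T = 0, so q_T = 173/2.
Then q_I = (183 - 173/2)/2 = 193/4.
Price P = 205 - 539/4 = 281/4.
Talus's profit: (281/4 - 27)·(173/2) = 3741.1250.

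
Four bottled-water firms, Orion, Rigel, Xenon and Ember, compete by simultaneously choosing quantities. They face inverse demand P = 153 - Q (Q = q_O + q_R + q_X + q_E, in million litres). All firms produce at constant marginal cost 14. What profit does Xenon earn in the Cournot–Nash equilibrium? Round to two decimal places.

Each firm earns π_i = (153 - Q)q_i - 14q_i.
Setting ∂π_i/∂q_i = 0 with rivals' quantities fixed: 139 - 2q_i - Σ_{j≠i} q_j = 0.
With identical firms every q_j equals q_i, so Σ_{j≠i} q_j = 3q_i and 139 = 5q_i, giving q_i = 139/5.
Price P = 153 - 556/5 = 209/5.
Xenon's profit: (209/5 - 14)·(139/5) = 772.8400.

772.84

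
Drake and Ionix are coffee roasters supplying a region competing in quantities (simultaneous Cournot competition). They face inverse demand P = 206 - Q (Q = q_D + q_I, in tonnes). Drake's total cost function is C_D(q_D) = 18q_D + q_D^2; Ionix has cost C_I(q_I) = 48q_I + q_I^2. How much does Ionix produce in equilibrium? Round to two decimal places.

29.60

Drake's profit: π_D = (206 - Q)q_D - (18q_D + q_D²). Setting ∂π_D/∂q_D = 0: 188 - 4q_D - (q_I) = 0.
Ionix's first-order condition: 158 - 4q_I - (q_D) = 0.
So q_D = (188 - q_I)/4 and q_I = (158 - q_D)/4.
Substituting one into the other gives q_D = 198/5 and q_I = 148/5.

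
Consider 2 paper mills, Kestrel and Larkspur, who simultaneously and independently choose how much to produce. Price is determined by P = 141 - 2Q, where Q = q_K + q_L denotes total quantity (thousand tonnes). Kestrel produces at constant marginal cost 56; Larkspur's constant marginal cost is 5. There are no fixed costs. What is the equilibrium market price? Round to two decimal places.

Kestrel's profit: π_K = (141 - 2Q)q_K - (56q_K). Setting ∂π_K/∂q_K = 0: 85 - 4q_K - 2(q_L) = 0.
Larkspur's first-order condition: 136 - 4q_L - 2(q_K) = 0.
Best responses: q_K = (85 - 2q_L)/4, q_L = (136 - 2q_K)/4.
Substituting one into the other gives q_K = 17/3 and q_L = 187/6.
Total output Q = 221/6, so price P = 141 - 2·(221/6) = 202/3.

67.33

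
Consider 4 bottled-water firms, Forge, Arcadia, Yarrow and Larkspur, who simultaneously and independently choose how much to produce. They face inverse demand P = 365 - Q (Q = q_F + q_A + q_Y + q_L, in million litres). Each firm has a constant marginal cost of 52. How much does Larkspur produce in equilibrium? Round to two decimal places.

62.60

A representative firm's profit is π_i = q_i(365 - Q) - 52q_i.
First-order condition (treating rivals' output as given): 313 - 2q_i - Σ_{j≠i} q_j = 0.
With identical firms every q_j equals q_i, so Σ_{j≠i} q_j = 3q_i and 313 = 5q_i, giving q_i = 313/5.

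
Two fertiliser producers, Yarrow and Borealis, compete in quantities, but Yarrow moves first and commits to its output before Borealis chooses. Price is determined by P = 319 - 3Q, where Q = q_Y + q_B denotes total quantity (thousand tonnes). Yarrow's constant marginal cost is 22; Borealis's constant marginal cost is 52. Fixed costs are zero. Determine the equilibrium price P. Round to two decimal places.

The follower Borealis best-responds to any q_Y: π_B = (319 - 3Q)q_B - 52q_B.
Follower FOC: 267 - 3q_Y - 6q_B = 0, so q_B(q_Y) = (267 - 3q_Y)/6.
The leader anticipates this reaction. Substituting into P = 319 - 3Q gives P = 371/2 - (3/2)q_Y, so π_Y = (371/2 - (3/2)q_Y)q_Y - 22q_Y.
Leader FOC: 327/2 - 3q_Y = 0, so q_Y = 109/2.
Then q_B = (267 - 3·(109/2))/6 = 69/4.
Total output Q = 287/4, so price P = 319 - 3·(287/4) = 415/4.

103.75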